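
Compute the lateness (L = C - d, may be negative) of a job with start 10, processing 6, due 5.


Completion = 10 + 6 = 16
Lateness = C - d = 16 - 5
= 11


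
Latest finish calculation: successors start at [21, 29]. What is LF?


LF = min of all successor start times
Successors start at: [21, 29]
LF = min(21, 29)
= 21


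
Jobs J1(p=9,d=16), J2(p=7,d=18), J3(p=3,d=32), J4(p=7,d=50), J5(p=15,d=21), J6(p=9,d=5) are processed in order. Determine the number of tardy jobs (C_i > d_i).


Completion vs due date:
  J1: C=9, d=16 → on time
  J2: C=16, d=18 → on time
  J3: C=19, d=32 → on time
  J4: C=26, d=50 → on time
  J5: C=41, d=21 → TARDY
  J6: C=50, d=5 → TARDY
Tardy jobs: J5, J6
Count = 2


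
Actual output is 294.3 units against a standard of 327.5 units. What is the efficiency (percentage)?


Efficiency = (actual / standard) × 100
= (294.3 / 327.5) × 100
= 89.9%


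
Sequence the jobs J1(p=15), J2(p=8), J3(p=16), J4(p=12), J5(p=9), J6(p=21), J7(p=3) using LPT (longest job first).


LPT: sort by longest processing time first
  J6: p=21
  J3: p=16
  J1: p=15
  J4: p=12
  J5: p=9
  J2: p=8
  J7: p=3
Order: J6 → J3 → J1 → J4 → J5 → J2 → J7


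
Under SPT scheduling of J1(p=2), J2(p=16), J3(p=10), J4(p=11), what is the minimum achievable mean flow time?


SPT order: J1 → J3 → J4 → J2
Completion times:
  J1: C=2
  J3: C=12
  J4: C=23
  J2: C=39
Sum = 76, n = 4
Mean flow = 76/4
= 19.00


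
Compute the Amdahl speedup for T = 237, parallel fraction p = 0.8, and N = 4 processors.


Amdahl's law: T_p = T × ((1-p) + p/N)
= 237 × ((1-0.8) + 0.8/4)
= 237 × (0.20 + 0.2000)
= 237 × 0.4000
= 94.80
Speedup = 237/94.80
= 2.50×


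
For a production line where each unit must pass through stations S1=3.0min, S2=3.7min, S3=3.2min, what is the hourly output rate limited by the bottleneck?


Bottleneck = longest station time
Station times: [3.0, 3.7, 3.2]
Max = 3.7 min
Rate = 60 / 3.7
= 16.22 units/hour (bottleneck: 3.7min)


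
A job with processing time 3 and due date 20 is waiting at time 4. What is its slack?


Slack = due - current_time - processing
= 20 - 4 - 3
= 13


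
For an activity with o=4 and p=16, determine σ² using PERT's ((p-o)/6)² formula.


σ² = ((p - o) / 6)² = (p - o)² / 36
= (16 - 4)² / 36
= 12² / 36
= 144 / 36
= 4.0000


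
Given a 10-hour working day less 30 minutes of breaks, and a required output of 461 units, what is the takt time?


Available = 10×60 - 30 = 570 min
Takt time = 570 / 461
= 1.24 min/unit


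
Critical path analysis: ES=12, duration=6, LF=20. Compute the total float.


EF = ES + duration = 12 + 6 = 18
LS = LF - duration = 20 - 6 = 14
Total Float = LF - EF = 20 - 18
(or LS - ES = 14 - 12)
= 2


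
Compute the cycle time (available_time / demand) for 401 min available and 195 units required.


Cycle time = available time / demand
= 401 / 195
= 2.06 min/unit


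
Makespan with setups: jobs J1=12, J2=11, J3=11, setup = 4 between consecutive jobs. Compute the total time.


Makespan = Σ processing + (n-1) × setup
= (12 + 11 + 11) + (3-1)×4
= 34 + 8
= 42 time units


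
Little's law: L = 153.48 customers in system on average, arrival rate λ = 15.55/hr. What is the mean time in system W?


Little's law: L = λW → W = L / λ
= 153.48 / 15.55
= 9.87 hours


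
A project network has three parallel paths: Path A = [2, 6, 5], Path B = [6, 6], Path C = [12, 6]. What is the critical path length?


Path A: 2 + 6 + 5 = 13
Path B: 6 + 6 = 12
Path C: 12 + 6 = 18
Critical path = longest = max(13, 12, 18)
= 18 (Path C)


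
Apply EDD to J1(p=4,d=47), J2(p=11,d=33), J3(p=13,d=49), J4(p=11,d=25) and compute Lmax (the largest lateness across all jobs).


EDD order: J4 → J2 → J1 → J3
Completion and lateness:
  J4: C=11, d=25, L=11-25=-14
  J2: C=22, d=33, L=22-33=-11
  J1: C=26, d=47, L=26-47=-21
  J3: C=39, d=49, L=39-49=-10
Lmax = max(-14, -11, -21, -10)
= -10


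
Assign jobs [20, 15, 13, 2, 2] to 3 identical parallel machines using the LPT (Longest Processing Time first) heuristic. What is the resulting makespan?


Jobs (LPT sorted): [20, 15, 13, 2, 2]
Machines: 3
  J=20 → Machine 1 (load: 0+20=20)
  J=15 → Machine 2 (load: 0+15=15)
  J=13 → Machine 3 (load: 0+13=13)
  J=2 → Machine 3 (load: 13+2=15)
  J=2 → Machine 2 (load: 15+2=17)
Machine loads: [20, 17, 15]
Makespan = max = 20 time units


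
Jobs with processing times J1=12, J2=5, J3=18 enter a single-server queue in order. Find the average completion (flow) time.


Completion times:
  J1: completes at 12
  J2: completes at 17
  J3: completes at 35
Sum = 64
Average = 64/3
= 21.33


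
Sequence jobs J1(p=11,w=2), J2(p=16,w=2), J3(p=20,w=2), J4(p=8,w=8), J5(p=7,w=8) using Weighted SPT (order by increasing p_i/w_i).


WSPT (Smith's rule): sort by p/w ascending
  J5: p/w = 7/8 = 0.875
  J4: p/w = 8/8 = 1.000
  J1: p/w = 11/2 = 5.500
  J2: p/w = 16/2 = 8.000
  J3: p/w = 20/2 = 10.000
Order: J5 → J4 → J1 → J2 → J3


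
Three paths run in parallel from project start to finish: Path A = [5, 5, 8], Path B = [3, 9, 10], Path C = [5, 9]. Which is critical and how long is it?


Path A: 5 + 5 + 8 = 18
Path B: 3 + 9 + 10 = 22
Path C: 5 + 9 = 14
Critical path = longest = max(18, 22, 14)
= 22 (Path B)


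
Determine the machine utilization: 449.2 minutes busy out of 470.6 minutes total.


Utilization = busy / total × 100
= 449.2 / 470.6 × 100
= 95.5%


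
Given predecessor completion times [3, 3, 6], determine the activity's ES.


ES = max of all predecessor completion times
Predecessors: [3, 3, 6]
ES = max(3, 3, 6)
= 6


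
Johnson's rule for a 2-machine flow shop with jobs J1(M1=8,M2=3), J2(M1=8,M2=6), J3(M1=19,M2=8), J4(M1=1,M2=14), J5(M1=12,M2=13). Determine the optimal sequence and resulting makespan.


Johnson's rule:
Group 1 (M1≤M2, sort by M1): ['J4', 'J5']
Group 2 (M1>M2, sort desc M2): ['J3', 'J2', 'J1']
Sequence: J4 → J5 → J3 → J2 → J1
Makespan calculation:
  J4: M1 done=1, M2 done=15
  J5: M1 done=13, M2 done=28
  J3: M1 done=32, M2 done=40
  J2: M1 done=40, M2 done=46
  J1: M1 done=48, M2 done=51
= Sequence: J4 → J5 → J3 → J2 → J1, Makespan: 51


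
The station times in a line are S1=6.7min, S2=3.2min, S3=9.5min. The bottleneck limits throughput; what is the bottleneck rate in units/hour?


Bottleneck = longest station time
Station times: [6.7, 3.2, 9.5]
Max = 9.5 min
Rate = 60 / 9.5
= 6.32 units/hour (bottleneck: 9.5min)


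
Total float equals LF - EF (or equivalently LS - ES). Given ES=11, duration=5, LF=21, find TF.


EF = ES + duration = 11 + 5 = 16
LS = LF - duration = 21 - 5 = 16
Total Float = LF - EF = 21 - 16
(or LS - ES = 16 - 11)
= 5


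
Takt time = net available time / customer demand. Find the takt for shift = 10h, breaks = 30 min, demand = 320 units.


Available = 10×60 - 30 = 570 min
Takt time = 570 / 320
= 1.78 min/unit


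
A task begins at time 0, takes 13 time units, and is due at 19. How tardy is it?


Completion = start + processing = 0 + 13 = 13
Tardiness = max(0, C - d) = max(0, 13 - 19)
= max(0, -6)
= 0


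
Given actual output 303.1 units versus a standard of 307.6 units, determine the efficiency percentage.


Efficiency = (actual / standard) × 100
= (303.1 / 307.6) × 100
= 98.5%


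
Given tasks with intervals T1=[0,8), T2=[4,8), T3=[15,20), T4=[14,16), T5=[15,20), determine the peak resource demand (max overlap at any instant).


Check each time point for overlaps:
  t=15: 3 tasks active (T3, T4, T5)
Max concurrent = 3


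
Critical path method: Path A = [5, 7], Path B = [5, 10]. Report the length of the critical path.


Path A: 5 + 7 = 12
Path B: 5 + 10 = 15
Critical path = longest = max(12, 15)
= 15 (Path B)


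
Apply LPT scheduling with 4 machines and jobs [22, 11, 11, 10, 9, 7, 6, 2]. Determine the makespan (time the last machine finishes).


Jobs (LPT sorted): [22, 11, 11, 10, 9, 7, 6, 2]
Machines: 4
  J=22 → Machine 1 (load: 0+22=22)
  J=11 → Machine 2 (load: 0+11=11)
  J=11 → Machine 3 (load: 0+11=11)
  J=10 → Machine 4 (load: 0+10=10)
  J=9 → Machine 4 (load: 10+9=19)
  J=7 → Machine 2 (load: 11+7=18)
  J=6 → Machine 3 (load: 11+6=17)
  J=2 → Machine 3 (load: 17+2=19)
Machine loads: [22, 18, 19, 19]
Makespan = max = 22 time units


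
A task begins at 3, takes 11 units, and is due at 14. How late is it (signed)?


Completion = 3 + 11 = 14
Lateness = C - d = 14 - 14
= 0


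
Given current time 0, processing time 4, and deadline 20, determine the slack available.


Slack = due - current_time - processing
= 20 - 0 - 4
= 16


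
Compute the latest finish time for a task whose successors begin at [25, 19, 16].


LF = min of all successor start times
Successors start at: [25, 19, 16]
LF = min(25, 19, 16)
= 16


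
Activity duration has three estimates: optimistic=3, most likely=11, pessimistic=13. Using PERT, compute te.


te = (o + 4m + p) / 6
= (3 + 4×11 + 13) / 6
= (3 + 44 + 13) / 6
= 60 / 6
= 10.00


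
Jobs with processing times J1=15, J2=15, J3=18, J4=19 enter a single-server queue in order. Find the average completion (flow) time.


Completion times:
  J1: completes at 15
  J2: completes at 30
  J3: completes at 48
  J4: completes at 67
Sum = 160
Average = 160/4
= 40.00


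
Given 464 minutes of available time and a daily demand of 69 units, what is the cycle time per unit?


Cycle time = available time / demand
= 464 / 69
= 6.72 min/unit


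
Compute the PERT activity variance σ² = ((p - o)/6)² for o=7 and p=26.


σ² = ((p - o) / 6)² = (p - o)² / 36
= (26 - 7)² / 36
= 19² / 36
= 361 / 36
= 10.0278


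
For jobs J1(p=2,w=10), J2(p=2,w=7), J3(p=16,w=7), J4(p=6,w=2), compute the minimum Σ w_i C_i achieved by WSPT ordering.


WSPT order (by p/w): J1 → J2 → J3 → J4
  J1: C=2, w·C=10×2=20
  J2: C=4, w·C=7×4=28
  J3: C=20, w·C=7×20=140
  J4: C=26, w·C=2×26=52
Σ w·C = 240
= 240


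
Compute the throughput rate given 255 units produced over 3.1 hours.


Throughput = units / time
= 255 / 3.1
= 82.3 units/hour


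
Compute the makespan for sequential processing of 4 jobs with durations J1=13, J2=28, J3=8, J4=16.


Sequential makespan: sum all processing times
= 13 + 28 + 8 + 16
= 65 time units


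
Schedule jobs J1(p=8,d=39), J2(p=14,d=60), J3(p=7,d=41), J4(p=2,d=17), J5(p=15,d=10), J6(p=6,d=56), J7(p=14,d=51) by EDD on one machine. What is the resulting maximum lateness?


EDD order: J5 → J4 → J1 → J3 → J7 → J6 → J2
Completion and lateness:
  J5: C=15, d=10, L=15-10=5
  J4: C=17, d=17, L=17-17=0
  J1: C=25, d=39, L=25-39=-14
  J3: C=32, d=41, L=32-41=-9
  J7: C=46, d=51, L=46-51=-5
  J6: C=52, d=56, L=52-56=-4
  J2: C=66, d=60, L=66-60=6
Lmax = max(5, 0, -14, -9, -5, -4, 6)
= 6


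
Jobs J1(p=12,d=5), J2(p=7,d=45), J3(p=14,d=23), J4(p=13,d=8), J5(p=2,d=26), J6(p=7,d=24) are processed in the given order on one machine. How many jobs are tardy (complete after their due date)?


Completion vs due date:
  J1: C=12, d=5 → TARDY
  J2: C=19, d=45 → on time
  J3: C=33, d=23 → TARDY
  J4: C=46, d=8 → TARDY
  J5: C=48, d=26 → TARDY
  J6: C=55, d=24 → TARDY
Tardy jobs: J1, J3, J4, J5, J6
Count = 5


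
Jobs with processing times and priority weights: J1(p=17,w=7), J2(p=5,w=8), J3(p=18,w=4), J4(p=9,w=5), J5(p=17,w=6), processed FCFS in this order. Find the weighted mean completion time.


Completion times:
  J1: C=17, w×C=7×17=119
  J2: C=22, w×C=8×22=176
  J3: C=40, w×C=4×40=160
  J4: C=49, w×C=5×49=245
  J5: C=66, w×C=6×66=396
Sum w×C = 1096
Sum w = 30
Weighted avg = 1096/30
= 36.53


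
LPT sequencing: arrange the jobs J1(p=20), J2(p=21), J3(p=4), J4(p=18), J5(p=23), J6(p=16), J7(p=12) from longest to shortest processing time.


LPT: sort by longest processing time first
  J5: p=23
  J2: p=21
  J1: p=20
  J4: p=18
  J6: p=16
  J7: p=12
  J3: p=4
Order: J5 → J2 → J1 → J4 → J6 → J7 → J3


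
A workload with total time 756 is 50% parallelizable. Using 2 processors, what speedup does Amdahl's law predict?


Amdahl's law: T_p = T × ((1-p) + p/N)
= 756 × ((1-0.5) + 0.5/2)
= 756 × (0.50 + 0.2500)
= 756 × 0.7500
= 567.00
Speedup = 756/567.00
= 1.33×


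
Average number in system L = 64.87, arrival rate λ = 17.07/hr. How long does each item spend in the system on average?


Little's law: L = λW → W = L / λ
= 64.87 / 17.07
= 3.80 hours


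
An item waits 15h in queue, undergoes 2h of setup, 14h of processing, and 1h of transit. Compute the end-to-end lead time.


Lead time = queue + setup + processing + transit
= 15 + 2 + 14 + 1
= 32 hours


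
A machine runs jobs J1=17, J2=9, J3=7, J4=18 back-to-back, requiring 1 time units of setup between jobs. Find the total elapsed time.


Makespan = Σ processing + (n-1) × setup
= (17 + 9 + 7 + 18) + (4-1)×1
= 51 + 3
= 54 time units


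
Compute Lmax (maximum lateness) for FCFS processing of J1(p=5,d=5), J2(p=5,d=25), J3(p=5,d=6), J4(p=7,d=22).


Lateness per job (L = C - d):
  J1: C=5, d=5, L=0
  J2: C=10, d=25, L=-15
  J3: C=15, d=6, L=9
  J4: C=22, d=22, L=0
Lmax = max(0, -15, 9, 0)
= 9


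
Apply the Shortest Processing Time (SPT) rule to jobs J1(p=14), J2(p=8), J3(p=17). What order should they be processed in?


SPT: sort by shortest processing time
  J2: p=8
  J1: p=14
  J3: p=17
Order: J2 → J1 → J3


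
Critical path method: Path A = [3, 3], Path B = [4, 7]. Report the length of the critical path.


Path A: 3 + 3 = 6
Path B: 4 + 7 = 11
Critical path = longest = max(6, 11)
= 11 (Path B)


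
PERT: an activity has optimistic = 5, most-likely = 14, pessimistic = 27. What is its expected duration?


te = (o + 4m + p) / 6
= (5 + 4×14 + 27) / 6
= (5 + 56 + 27) / 6
= 88 / 6
= 14.67


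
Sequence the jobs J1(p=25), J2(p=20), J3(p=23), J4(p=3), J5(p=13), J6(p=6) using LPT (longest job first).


LPT: sort by longest processing time first
  J1: p=25
  J3: p=23
  J2: p=20
  J5: p=13
  J6: p=6
  J4: p=3
Order: J1 → J3 → J2 → J5 → J6 → J4


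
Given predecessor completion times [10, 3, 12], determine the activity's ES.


ES = max of all predecessor completion times
Predecessors: [10, 3, 12]
ES = max(10, 3, 12)
= 12


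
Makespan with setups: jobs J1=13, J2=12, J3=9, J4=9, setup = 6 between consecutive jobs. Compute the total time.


Makespan = Σ processing + (n-1) × setup
= (13 + 12 + 9 + 9) + (4-1)×6
= 43 + 18
= 61 time units


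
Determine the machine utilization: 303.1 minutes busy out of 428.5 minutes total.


Utilization = busy / total × 100
= 303.1 / 428.5 × 100
= 70.7%


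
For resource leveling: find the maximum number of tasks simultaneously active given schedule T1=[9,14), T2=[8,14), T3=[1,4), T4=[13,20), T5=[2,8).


Check each time point for overlaps:
  t=13: 3 tasks active (T1, T2, T4)
Max concurrent = 3


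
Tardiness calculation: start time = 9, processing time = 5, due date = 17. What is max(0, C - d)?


Completion = start + processing = 9 + 5 = 14
Tardiness = max(0, C - d) = max(0, 14 - 17)
= max(0, -3)
= 0


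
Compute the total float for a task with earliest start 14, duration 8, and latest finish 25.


EF = ES + duration = 14 + 8 = 22
LS = LF - duration = 25 - 8 = 17
Total Float = LF - EF = 25 - 22
(or LS - ES = 17 - 14)
= 3


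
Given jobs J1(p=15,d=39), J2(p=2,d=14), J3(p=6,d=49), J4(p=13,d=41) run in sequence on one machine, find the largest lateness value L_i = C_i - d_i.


Lateness per job (L = C - d):
  J1: C=15, d=39, L=-24
  J2: C=17, d=14, L=3
  J3: C=23, d=49, L=-26
  J4: C=36, d=41, L=-5
Lmax = max(-24, 3, -26, -5)
= 3


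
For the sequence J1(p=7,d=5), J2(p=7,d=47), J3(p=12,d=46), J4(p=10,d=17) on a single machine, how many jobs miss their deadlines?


Completion vs due date:
  J1: C=7, d=5 → TARDY
  J2: C=14, d=47 → on time
  J3: C=26, d=46 → on time
  J4: C=36, d=17 → TARDY
Tardy jobs: J1, J4
Count = 2


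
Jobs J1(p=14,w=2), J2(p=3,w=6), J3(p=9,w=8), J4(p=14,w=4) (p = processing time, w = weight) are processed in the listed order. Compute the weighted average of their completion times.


Completion times:
  J1: C=14, w×C=2×14=28
  J2: C=17, w×C=6×17=102
  J3: C=26, w×C=8×26=208
  J4: C=40, w×C=4×40=160
Sum w×C = 498
Sum w = 20
Weighted avg = 498/20
= 24.90


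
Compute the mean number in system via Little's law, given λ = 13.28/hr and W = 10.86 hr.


Little's law: L = λ × W
= 13.28 × 10.86
= 144.22


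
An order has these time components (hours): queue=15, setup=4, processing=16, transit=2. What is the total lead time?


Lead time = queue + setup + processing + transit
= 15 + 4 + 16 + 2
= 37 hours


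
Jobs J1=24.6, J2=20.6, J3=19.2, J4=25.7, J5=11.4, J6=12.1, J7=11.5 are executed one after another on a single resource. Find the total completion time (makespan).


Sequential makespan: sum all processing times
= 24.6 + 20.6 + 19.2 + 25.7 + 11.4 + 12.1 + 11.5
= 125.1 time units


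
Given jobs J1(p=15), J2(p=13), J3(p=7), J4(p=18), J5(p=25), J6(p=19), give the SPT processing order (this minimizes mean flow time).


SPT: sort by shortest processing time
  J3: p=7
  J2: p=13
  J1: p=15
  J4: p=18
  J6: p=19
  J5: p=25
Order: J3 → J2 → J1 → J4 → J6 → J5


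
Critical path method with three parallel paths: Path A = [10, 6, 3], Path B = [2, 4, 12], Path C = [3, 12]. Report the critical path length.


Path A: 10 + 6 + 3 = 19
Path B: 2 + 4 + 12 = 18
Path C: 3 + 12 = 15
Critical path = longest = max(19, 18, 15)
= 19 (Path A)


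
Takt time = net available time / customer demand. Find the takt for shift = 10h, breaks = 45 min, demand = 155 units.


Available = 10×60 - 45 = 555 min
Takt time = 555 / 155
= 3.58 min/unit


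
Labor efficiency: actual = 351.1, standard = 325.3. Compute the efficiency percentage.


Efficiency = (actual / standard) × 100
= (351.1 / 325.3) × 100
= 107.9%


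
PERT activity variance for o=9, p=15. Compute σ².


σ² = ((p - o) / 6)² = (p - o)² / 36
= (15 - 9)² / 36
= 6² / 36
= 36 / 36
= 1.0000


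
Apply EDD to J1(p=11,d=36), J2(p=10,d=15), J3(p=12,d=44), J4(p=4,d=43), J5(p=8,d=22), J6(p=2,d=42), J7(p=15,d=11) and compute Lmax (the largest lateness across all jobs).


EDD order: J7 → J2 → J5 → J1 → J6 → J4 → J3
Completion and lateness:
  J7: C=15, d=11, L=15-11=4
  J2: C=25, d=15, L=25-15=10
  J5: C=33, d=22, L=33-22=11
  J1: C=44, d=36, L=44-36=8
  J6: C=46, d=42, L=46-42=4
  J4: C=50, d=43, L=50-43=7
  J3: C=62, d=44, L=62-44=18
Lmax = max(4, 10, 11, 8, 4, 7, 18)
= 18


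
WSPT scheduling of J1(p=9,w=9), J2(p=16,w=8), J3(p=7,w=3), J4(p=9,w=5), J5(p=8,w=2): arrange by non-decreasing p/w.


WSPT (Smith's rule): sort by p/w ascending
  J1: p/w = 9/9 = 1.000
  J4: p/w = 9/5 = 1.800
  J2: p/w = 16/8 = 2.000
  J3: p/w = 7/3 = 2.333
  J5: p/w = 8/2 = 4.000
Order: J1 → J4 → J2 → J3 → J5


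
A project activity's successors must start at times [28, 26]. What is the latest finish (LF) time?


LF = min of all successor start times
Successors start at: [28, 26]
LF = min(28, 26)
= 26


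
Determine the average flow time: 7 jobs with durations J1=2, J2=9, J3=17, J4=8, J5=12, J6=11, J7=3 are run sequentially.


Completion times:
  J1: completes at 2
  J2: completes at 11
  J3: completes at 28
  J4: completes at 36
  J5: completes at 48
  J6: completes at 59
  J7: completes at 62
Sum = 246
Average = 246/7
= 35.14


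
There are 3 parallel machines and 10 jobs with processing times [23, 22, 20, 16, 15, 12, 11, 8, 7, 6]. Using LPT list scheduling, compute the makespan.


Jobs (LPT sorted): [23, 22, 20, 16, 15, 12, 11, 8, 7, 6]
Machines: 3
  J=23 → Machine 1 (load: 0+23=23)
  J=22 → Machine 2 (load: 0+22=22)
  J=20 → Machine 3 (load: 0+20=20)
  J=16 → Machine 3 (load: 20+16=36)
  J=15 → Machine 2 (load: 22+15=37)
  J=12 → Machine 1 (load: 23+12=35)
  J=11 → Machine 1 (load: 35+11=46)
  J=8 → Machine 3 (load: 36+8=44)
  J=7 → Machine 2 (load: 37+7=44)
  J=6 → Machine 2 (load: 44+6=50)
Machine loads: [46, 50, 44]
Makespan = max = 50 time units


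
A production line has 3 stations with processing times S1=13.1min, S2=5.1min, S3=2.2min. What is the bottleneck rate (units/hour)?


Bottleneck = longest station time
Station times: [13.1, 5.1, 2.2]
Max = 13.1 min
Rate = 60 / 13.1
= 4.58 units/hour (bottleneck: 13.1min)


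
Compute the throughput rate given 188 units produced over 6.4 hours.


Throughput = units / time
= 188 / 6.4
= 29.4 units/hour


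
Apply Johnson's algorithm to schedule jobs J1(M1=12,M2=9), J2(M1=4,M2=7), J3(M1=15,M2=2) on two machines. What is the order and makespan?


Johnson's rule:
Group 1 (M1≤M2, sort by M1): ['J2']
Group 2 (M1>M2, sort desc M2): ['J1', 'J3']
Sequence: J2 → J1 → J3
Makespan calculation:
  J2: M1 done=4, M2 done=11
  J1: M1 done=16, M2 done=25
  J3: M1 done=31, M2 done=33
= Sequence: J2 → J1 → J3, Makespan: 33


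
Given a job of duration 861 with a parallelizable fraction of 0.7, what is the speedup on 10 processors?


Amdahl's law: T_p = T × ((1-p) + p/N)
= 861 × ((1-0.7) + 0.7/10)
= 861 × (0.30 + 0.0700)
= 861 × 0.3700
= 318.57
Speedup = 861/318.57
= 2.70×


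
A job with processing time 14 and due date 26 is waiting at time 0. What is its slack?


Slack = due - current_time - processing
= 26 - 0 - 14
= 12


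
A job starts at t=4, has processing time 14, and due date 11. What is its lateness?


Completion = 4 + 14 = 18
Lateness = C - d = 18 - 11
= 7


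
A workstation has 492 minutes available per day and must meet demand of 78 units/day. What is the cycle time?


Cycle time = available time / demand
= 492 / 78
= 6.31 min/unit


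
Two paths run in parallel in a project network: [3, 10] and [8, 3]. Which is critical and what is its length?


Path A: 3 + 10 = 13
Path B: 8 + 3 = 11
Critical path = longest = max(13, 11)
= 13 (Path A)


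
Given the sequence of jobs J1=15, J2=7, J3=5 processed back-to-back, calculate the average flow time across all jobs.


Completion times:
  J1: completes at 15
  J2: completes at 22
  J3: completes at 27
Sum = 64
Average = 64/3
= 21.33


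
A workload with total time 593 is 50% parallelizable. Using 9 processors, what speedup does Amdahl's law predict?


Amdahl's law: T_p = T × ((1-p) + p/N)
= 593 × ((1-0.5) + 0.5/9)
= 593 × (0.50 + 0.0556)
= 593 × 0.5556
= 329.44
Speedup = 593/329.44
= 1.80×


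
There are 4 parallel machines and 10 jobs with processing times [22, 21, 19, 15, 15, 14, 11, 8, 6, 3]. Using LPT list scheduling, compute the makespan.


Jobs (LPT sorted): [22, 21, 19, 15, 15, 14, 11, 8, 6, 3]
Machines: 4
  J=22 → Machine 1 (load: 0+22=22)
  J=21 → Machine 2 (load: 0+21=21)
  J=19 → Machine 3 (load: 0+19=19)
  J=15 → Machine 4 (load: 0+15=15)
  J=15 → Machine 4 (load: 15+15=30)
  J=14 → Machine 3 (load: 19+14=33)
  J=11 → Machine 2 (load: 21+11=32)
  J=8 → Machine 1 (load: 22+8=30)
  J=6 → Machine 1 (load: 30+6=36)
  J=3 → Machine 4 (load: 30+3=33)
Machine loads: [36, 32, 33, 33]
Makespan = max = 36 time units


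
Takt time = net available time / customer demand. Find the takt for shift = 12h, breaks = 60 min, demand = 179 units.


Available = 12×60 - 60 = 660 min
Takt time = 660 / 179
= 3.69 min/unit


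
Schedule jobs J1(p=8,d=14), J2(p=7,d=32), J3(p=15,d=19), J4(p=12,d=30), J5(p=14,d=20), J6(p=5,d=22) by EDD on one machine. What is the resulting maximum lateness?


EDD order: J1 → J3 → J5 → J6 → J4 → J2
Completion and lateness:
  J1: C=8, d=14, L=8-14=-6
  J3: C=23, d=19, L=23-19=4
  J5: C=37, d=20, L=37-20=17
  J6: C=42, d=22, L=42-22=20
  J4: C=54, d=30, L=54-30=24
  J2: C=61, d=32, L=61-32=29
Lmax = max(-6, 4, 17, 20, 24, 29)
= 29


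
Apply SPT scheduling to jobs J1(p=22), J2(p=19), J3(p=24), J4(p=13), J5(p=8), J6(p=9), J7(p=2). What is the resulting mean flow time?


SPT order: J7 → J5 → J6 → J4 → J2 → J1 → J3
Completion times:
  J7: C=2
  J5: C=10
  J6: C=19
  J4: C=32
  J2: C=51
  J1: C=73
  J3: C=97
Sum = 284, n = 7
Mean flow = 284/7
= 40.57


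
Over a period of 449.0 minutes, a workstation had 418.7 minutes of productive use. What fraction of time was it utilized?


Utilization = busy / total × 100
= 418.7 / 449.0 × 100
= 93.3%


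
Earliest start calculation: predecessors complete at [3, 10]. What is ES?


ES = max of all predecessor completion times
Predecessors: [3, 10]
ES = max(3, 10)
= 10


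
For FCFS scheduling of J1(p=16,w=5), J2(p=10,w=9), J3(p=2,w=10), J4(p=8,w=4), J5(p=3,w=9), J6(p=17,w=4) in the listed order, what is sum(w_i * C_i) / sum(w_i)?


Completion times:
  J1: C=16, w×C=5×16=80
  J2: C=26, w×C=9×26=234
  J3: C=28, w×C=10×28=280
  J4: C=36, w×C=4×36=144
  J5: C=39, w×C=9×39=351
  J6: C=56, w×C=4×56=224
Sum w×C = 1313
Sum w = 41
Weighted avg = 1313/41
= 32.02


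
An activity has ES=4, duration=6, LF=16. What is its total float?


EF = ES + duration = 4 + 6 = 10
LS = LF - duration = 16 - 6 = 10
Total Float = LF - EF = 16 - 10
(or LS - ES = 10 - 4)
= 6


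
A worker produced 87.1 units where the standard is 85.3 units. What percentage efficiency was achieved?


Efficiency = (actual / standard) × 100
= (87.1 / 85.3) × 100
= 102.1%


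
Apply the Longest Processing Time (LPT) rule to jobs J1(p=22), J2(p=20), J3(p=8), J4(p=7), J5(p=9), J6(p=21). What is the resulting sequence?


LPT: sort by longest processing time first
  J1: p=22
  J6: p=21
  J2: p=20
  J5: p=9
  J3: p=8
  J4: p=7
Order: J1 → J6 → J2 → J5 → J3 → J4


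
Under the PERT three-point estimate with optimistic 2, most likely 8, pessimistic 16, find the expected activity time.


te = (o + 4m + p) / 6
= (2 + 4×8 + 16) / 6
= (2 + 32 + 16) / 6
= 50 / 6
= 8.33


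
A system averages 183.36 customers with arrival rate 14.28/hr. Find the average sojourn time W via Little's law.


Little's law: L = λW → W = L / λ
= 183.36 / 14.28
= 12.84 hours


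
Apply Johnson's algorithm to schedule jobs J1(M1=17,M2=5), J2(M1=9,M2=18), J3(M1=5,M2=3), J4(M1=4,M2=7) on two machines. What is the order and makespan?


Johnson's rule:
Group 1 (M1≤M2, sort by M1): ['J4', 'J2']
Group 2 (M1>M2, sort desc M2): ['J1', 'J3']
Sequence: J4 → J2 → J1 → J3
Makespan calculation:
  J4: M1 done=4, M2 done=11
  J2: M1 done=13, M2 done=31
  J1: M1 done=30, M2 done=36
  J3: M1 done=35, M2 done=39
= Sequence: J4 → J2 → J1 → J3, Makespan: 39


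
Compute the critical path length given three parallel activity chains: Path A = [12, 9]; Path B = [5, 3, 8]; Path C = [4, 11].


Path A: 12 + 9 = 21
Path B: 5 + 3 + 8 = 16
Path C: 4 + 11 = 15
Critical path = longest = max(21, 16, 15)
= 21 (Path A)


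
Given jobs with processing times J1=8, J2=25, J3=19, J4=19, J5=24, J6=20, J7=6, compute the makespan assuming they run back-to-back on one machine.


Sequential makespan: sum all processing times
= 8 + 25 + 19 + 19 + 24 + 20 + 6
= 121 time units


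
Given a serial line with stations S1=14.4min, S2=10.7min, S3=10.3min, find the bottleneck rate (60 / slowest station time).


Bottleneck = longest station time
Station times: [14.4, 10.7, 10.3]
Max = 14.4 min
Rate = 60 / 14.4
= 4.17 units/hour (bottleneck: 14.4min)


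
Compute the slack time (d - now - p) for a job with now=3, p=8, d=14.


Slack = due - current_time - processing
= 14 - 3 - 8
= 3


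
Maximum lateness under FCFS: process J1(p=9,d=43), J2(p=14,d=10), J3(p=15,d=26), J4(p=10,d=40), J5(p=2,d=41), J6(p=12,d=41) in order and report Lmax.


Lateness per job (L = C - d):
  J1: C=9, d=43, L=-34
  J2: C=23, d=10, L=13
  J3: C=38, d=26, L=12
  J4: C=48, d=40, L=8
  J5: C=50, d=41, L=9
  J6: C=62, d=41, L=21
Lmax = max(-34, 13, 12, 8, 9, 21)
= 21


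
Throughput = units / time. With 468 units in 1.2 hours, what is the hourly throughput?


Throughput = units / time
= 468 / 1.2
= 390.0 units/hour


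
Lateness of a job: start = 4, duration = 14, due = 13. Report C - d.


Completion = 4 + 14 = 18
Lateness = C - d = 18 - 13
= 5


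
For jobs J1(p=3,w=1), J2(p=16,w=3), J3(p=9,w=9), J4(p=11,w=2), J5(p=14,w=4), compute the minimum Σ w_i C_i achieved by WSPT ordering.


WSPT order (by p/w): J3 → J1 → J5 → J2 → J4
  J3: C=9, w·C=9×9=81
  J1: C=12, w·C=1×12=12
  J5: C=26, w·C=4×26=104
  J2: C=42, w·C=3×42=126
  J4: C=53, w·C=2×53=106
Σ w·C = 429
= 429


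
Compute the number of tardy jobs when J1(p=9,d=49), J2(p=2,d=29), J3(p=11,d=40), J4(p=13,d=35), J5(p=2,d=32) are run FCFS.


Completion vs due date:
  J1: C=9, d=49 → on time
  J2: C=11, d=29 → on time
  J3: C=22, d=40 → on time
  J4: C=35, d=35 → on time
  J5: C=37, d=32 → TARDY
Tardy jobs: J5
Count = 1


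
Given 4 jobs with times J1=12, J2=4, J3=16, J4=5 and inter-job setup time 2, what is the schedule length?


Makespan = Σ processing + (n-1) × setup
= (12 + 4 + 16 + 5) + (4-1)×2
= 37 + 6
= 43 time units


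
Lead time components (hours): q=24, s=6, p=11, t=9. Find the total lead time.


Lead time = queue + setup + processing + transit
= 24 + 6 + 11 + 9
= 50 hours


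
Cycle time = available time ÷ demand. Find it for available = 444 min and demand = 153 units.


Cycle time = available time / demand
= 444 / 153
= 2.90 min/unit


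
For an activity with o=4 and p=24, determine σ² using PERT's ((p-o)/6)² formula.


σ² = ((p - o) / 6)² = (p - o)² / 36
= (24 - 4)² / 36
= 20² / 36
= 400 / 36
= 11.1111


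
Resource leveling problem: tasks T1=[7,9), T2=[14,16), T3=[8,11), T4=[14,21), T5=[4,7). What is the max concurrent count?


Check each time point for overlaps:
  t=8: 2 tasks active (T1, T3)
Max concurrent = 2


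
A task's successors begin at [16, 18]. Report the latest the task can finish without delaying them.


LF = min of all successor start times
Successors start at: [16, 18]
LF = min(16, 18)
= 16


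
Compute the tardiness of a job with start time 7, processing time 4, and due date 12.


Completion = start + processing = 7 + 4 = 11
Tardiness = max(0, C - d) = max(0, 11 - 12)
= max(0, -1)
= 0


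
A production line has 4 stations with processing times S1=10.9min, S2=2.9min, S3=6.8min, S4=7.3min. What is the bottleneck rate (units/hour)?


Bottleneck = longest station time
Station times: [10.9, 2.9, 6.8, 7.3]
Max = 10.9 min
Rate = 60 / 10.9
= 5.50 units/hour (bottleneck: 10.9min)


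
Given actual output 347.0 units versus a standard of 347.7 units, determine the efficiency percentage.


Efficiency = (actual / standard) × 100
= (347.0 / 347.7) × 100
= 99.8%


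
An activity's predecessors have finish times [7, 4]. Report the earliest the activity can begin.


ES = max of all predecessor completion times
Predecessors: [7, 4]
ES = max(7, 4)
= 7


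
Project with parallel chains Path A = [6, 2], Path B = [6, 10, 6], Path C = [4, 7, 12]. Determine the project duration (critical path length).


Path A: 6 + 2 = 8
Path B: 6 + 10 + 6 = 22
Path C: 4 + 7 + 12 = 23
Critical path = longest = max(8, 22, 23)
= 23 (Path C)


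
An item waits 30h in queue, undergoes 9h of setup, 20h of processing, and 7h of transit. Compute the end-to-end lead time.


Lead time = queue + setup + processing + transit
= 30 + 9 + 20 + 7
= 66 hours


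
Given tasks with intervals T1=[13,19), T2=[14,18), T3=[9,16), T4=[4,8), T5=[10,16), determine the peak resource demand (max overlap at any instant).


Check each time point for overlaps:
  t=14: 4 tasks active (T1, T2, T3, T5)
Max concurrent = 4


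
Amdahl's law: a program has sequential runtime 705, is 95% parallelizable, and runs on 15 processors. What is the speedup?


Amdahl's law: T_p = T × ((1-p) + p/N)
= 705 × ((1-0.95) + 0.95/15)
= 705 × (0.05 + 0.0633)
= 705 × 0.1133
= 79.90
Speedup = 705/79.90
= 8.82×


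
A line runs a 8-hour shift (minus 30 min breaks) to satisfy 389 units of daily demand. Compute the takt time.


Available = 8×60 - 30 = 450 min
Takt time = 450 / 389
= 1.16 min/unit


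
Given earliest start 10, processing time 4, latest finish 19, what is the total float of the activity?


EF = ES + duration = 10 + 4 = 14
LS = LF - duration = 19 - 4 = 15
Total Float = LF - EF = 19 - 14
(or LS - ES = 15 - 10)
= 5


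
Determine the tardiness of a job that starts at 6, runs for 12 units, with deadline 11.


Completion = start + processing = 6 + 12 = 18
Tardiness = max(0, C - d) = max(0, 18 - 11)
= max(0, 7)
= 7


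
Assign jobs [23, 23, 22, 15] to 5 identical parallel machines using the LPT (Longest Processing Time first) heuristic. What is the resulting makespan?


Jobs (LPT sorted): [23, 23, 22, 15]
Machines: 5
  J=23 → Machine 1 (load: 0+23=23)
  J=23 → Machine 2 (load: 0+23=23)
  J=22 → Machine 3 (load: 0+22=22)
  J=15 → Machine 4 (load: 0+15=15)
Machine loads: [23, 23, 22, 15, 0]
Makespan = max = 23 time units


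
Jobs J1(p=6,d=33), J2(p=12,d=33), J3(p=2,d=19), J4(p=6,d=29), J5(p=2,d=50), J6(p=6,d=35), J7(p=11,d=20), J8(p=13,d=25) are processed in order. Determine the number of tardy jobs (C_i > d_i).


Completion vs due date:
  J1: C=6, d=33 → on time
  J2: C=18, d=33 → on time
  J3: C=20, d=19 → TARDY
  J4: C=26, d=29 → on time
  J5: C=28, d=50 → on time
  J6: C=34, d=35 → on time
  J7: C=45, d=20 → TARDY
  J8: C=58, d=25 → TARDY
Tardy jobs: J3, J7, J8
Count = 3


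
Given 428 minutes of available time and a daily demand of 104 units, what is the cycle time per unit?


Cycle time = available time / demand
= 428 / 104
= 4.12 min/unit


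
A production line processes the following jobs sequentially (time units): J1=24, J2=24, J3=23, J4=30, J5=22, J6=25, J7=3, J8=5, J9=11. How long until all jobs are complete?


Sequential makespan: sum all processing times
= 24 + 24 + 23 + 30 + 22 + 25 + 3 + 5 + 11
= 167 time units


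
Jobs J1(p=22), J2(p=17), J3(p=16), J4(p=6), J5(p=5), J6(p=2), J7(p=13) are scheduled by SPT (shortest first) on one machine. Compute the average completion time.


SPT order: J6 → J5 → J4 → J7 → J3 → J2 → J1
Completion times:
  J6: C=2
  J5: C=7
  J4: C=13
  J7: C=26
  J3: C=42
  J2: C=59
  J1: C=81
Sum = 230, n = 7
Mean flow = 230/7
= 32.86


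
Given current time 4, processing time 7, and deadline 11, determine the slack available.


Slack = due - current_time - processing
= 11 - 4 - 7
= 0


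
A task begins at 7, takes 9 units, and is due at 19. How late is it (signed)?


Completion = 7 + 9 = 16
Lateness = C - d = 16 - 19
= -3


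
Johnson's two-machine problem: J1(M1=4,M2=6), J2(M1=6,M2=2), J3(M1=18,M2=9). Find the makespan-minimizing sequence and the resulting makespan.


Johnson's rule:
Group 1 (M1≤M2, sort by M1): ['J1']
Group 2 (M1>M2, sort desc M2): ['J3', 'J2']
Sequence: J1 → J3 → J2
Makespan calculation:
  J1: M1 done=4, M2 done=10
  J3: M1 done=22, M2 done=31
  J2: M1 done=28, M2 done=33
= Sequence: J1 → J3 → J2, Makespan: 33


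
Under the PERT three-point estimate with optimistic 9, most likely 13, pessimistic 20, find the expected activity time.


te = (o + 4m + p) / 6
= (9 + 4×13 + 20) / 6
= (9 + 52 + 20) / 6
= 81 / 6
= 13.50


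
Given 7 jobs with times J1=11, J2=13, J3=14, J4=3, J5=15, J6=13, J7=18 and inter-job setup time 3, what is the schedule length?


Makespan = Σ processing + (n-1) × setup
= (11 + 13 + 14 + 3 + 15 + 13 + 18) + (7-1)×3
= 87 + 18
= 105 time units


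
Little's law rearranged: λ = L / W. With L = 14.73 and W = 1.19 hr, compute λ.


Little's law: L = λW → λ = L / W
= 14.73 / 1.19
= 12.38 per hour


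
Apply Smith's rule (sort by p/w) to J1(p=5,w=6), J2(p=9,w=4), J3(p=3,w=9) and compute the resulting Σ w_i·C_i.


WSPT order (by p/w): J3 → J1 → J2
  J3: C=3, w·C=9×3=27
  J1: C=8, w·C=6×8=48
  J2: C=17, w·C=4×17=68
Σ w·C = 143
= 143


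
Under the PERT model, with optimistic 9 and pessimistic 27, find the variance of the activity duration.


σ² = ((p - o) / 6)² = (p - o)² / 36
= (27 - 9)² / 36
= 18² / 36
= 324 / 36
= 9.0000


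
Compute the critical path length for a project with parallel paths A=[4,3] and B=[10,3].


Path A: 4 + 3 = 7
Path B: 10 + 3 = 13
Critical path = longest = max(7, 13)
= 13 (Path B)


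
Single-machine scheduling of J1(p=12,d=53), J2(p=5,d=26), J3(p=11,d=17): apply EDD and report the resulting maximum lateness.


EDD order: J3 → J2 → J1
Completion and lateness:
  J3: C=11, d=17, L=11-17=-6
  J2: C=16, d=26, L=16-26=-10
  J1: C=28, d=53, L=28-53=-25
Lmax = max(-6, -10, -25)
= -6


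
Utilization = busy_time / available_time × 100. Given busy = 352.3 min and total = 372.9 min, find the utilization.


Utilization = busy / total × 100
= 352.3 / 372.9 × 100
= 94.5%


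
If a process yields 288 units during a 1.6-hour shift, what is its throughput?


Throughput = units / time
= 288 / 1.6
= 180.0 units/hour


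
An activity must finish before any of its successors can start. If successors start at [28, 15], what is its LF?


LF = min of all successor start times
Successors start at: [28, 15]
LF = min(28, 15)
= 15


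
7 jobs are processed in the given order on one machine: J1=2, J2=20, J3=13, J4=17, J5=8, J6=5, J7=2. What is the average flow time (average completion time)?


Completion times:
  J1: completes at 2
  J2: completes at 22
  J3: completes at 35
  J4: completes at 52
  J5: completes at 60
  J6: completes at 65
  J7: completes at 67
Sum = 303
Average = 303/7
= 43.29


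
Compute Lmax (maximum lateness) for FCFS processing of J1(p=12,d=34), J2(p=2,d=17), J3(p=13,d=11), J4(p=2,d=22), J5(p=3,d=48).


Lateness per job (L = C - d):
  J1: C=12, d=34, L=-22
  J2: C=14, d=17, L=-3
  J3: C=27, d=11, L=16
  J4: C=29, d=22, L=7
  J5: C=32, d=48, L=-16
Lmax = max(-22, -3, 16, 7, -16)
= 16


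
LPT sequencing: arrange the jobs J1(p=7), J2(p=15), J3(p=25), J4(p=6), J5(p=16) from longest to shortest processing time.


LPT: sort by longest processing time first
  J3: p=25
  J5: p=16
  J2: p=15
  J1: p=7
  J4: p=6
Order: J3 → J5 → J2 → J1 → J4


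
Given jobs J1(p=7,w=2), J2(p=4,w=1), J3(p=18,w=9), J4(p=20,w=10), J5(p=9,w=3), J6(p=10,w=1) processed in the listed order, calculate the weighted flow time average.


Completion times:
  J1: C=7, w×C=2×7=14
  J2: C=11, w×C=1×11=11
  J3: C=29, w×C=9×29=261
  J4: C=49, w×C=10×49=490
  J5: C=58, w×C=3×58=174
  J6: C=68, w×C=1×68=68
Sum w×C = 1018
Sum w = 26
Weighted avg = 1018/26
= 39.15


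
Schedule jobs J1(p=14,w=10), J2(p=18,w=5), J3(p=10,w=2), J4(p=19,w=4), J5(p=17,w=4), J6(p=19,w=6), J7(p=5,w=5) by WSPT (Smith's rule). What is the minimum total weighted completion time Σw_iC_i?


WSPT order (by p/w): J7 → J1 → J6 → J2 → J5 → J4 → J3
  J7: C=5, w·C=5×5=25
  J1: C=19, w·C=10×19=190
  J6: C=38, w·C=6×38=228
  J2: C=56, w·C=5×56=280
  J5: C=73, w·C=4×73=292
  J4: C=92, w·C=4×92=368
  J3: C=102, w·C=2×102=204
Σ w·C = 1587
= 1587


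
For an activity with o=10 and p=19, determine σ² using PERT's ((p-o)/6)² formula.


σ² = ((p - o) / 6)² = (p - o)² / 36
= (19 - 10)² / 36
= 9² / 36
= 81 / 36
= 2.2500


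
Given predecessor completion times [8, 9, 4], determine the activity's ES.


ES = max of all predecessor completion times
Predecessors: [8, 9, 4]
ES = max(8, 9, 4)
= 9


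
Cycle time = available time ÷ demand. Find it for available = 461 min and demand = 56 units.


Cycle time = available time / demand
= 461 / 56
= 8.23 min/unit


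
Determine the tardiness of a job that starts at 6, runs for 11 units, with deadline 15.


Completion = start + processing = 6 + 11 = 17
Tardiness = max(0, C - d) = max(0, 17 - 15)
= max(0, 2)
= 2


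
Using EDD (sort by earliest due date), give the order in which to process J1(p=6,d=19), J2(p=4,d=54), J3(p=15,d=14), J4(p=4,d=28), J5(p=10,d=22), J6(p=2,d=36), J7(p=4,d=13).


EDD: sort by earliest due date
  J7: d=13, p=4
  J3: d=14, p=15
  J1: d=19, p=6
  J5: d=22, p=10
  J4: d=28, p=4
  J6: d=36, p=2
  J2: d=54, p=4
Order: J7 → J3 → J1 → J5 → J4 → J6 → J2
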